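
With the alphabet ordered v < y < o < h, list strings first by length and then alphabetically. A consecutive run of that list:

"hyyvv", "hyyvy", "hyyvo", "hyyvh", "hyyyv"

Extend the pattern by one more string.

hyyyy

Treat hyyyv as a base-4 numeral over the given alphabet and add one, carrying through any trailing h's.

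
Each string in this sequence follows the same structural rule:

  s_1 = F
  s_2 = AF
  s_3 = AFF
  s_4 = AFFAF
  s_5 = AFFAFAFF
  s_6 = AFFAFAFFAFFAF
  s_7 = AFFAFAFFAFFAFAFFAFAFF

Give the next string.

This is a Fibonacci-style word recurrence s(k) = s(k−1)·s(k−2): e.g. AF·F = AFF.
The next term joins AFFAFAFFAFFAFAFFAFAFF and AFFAFAFFAFFAF.

AFFAFAFFAFFAFAFFAFAFFAFFAFAFFAFFAF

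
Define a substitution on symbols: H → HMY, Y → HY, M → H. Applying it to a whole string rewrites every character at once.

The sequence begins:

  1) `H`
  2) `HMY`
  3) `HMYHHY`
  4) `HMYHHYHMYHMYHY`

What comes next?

HMYHHYHMYHMYHYHMYHHYHMYHHYHMYHY

Replace each of the 14 characters of HMYHHYHMYHMYHY in place — HMY H HY HMY HMY HY HMY H HY HMY H HY HMY HY — and concatenate.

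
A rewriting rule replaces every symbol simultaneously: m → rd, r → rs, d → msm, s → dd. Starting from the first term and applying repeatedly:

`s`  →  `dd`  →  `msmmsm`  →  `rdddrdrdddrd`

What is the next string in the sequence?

rsmsmmsmmsmrsmsmrsmsmmsmmsmrsmsm

Expanding rdddrdrdddrd: r→rs, d→msm, d→msm, d→msm, r→rs, d→msm, r→rs, d→msm, d→msm, d→msm, r→rs, d→msm. Concatenated: rs msm msm msm rs msm rs msm msm msm rs msm.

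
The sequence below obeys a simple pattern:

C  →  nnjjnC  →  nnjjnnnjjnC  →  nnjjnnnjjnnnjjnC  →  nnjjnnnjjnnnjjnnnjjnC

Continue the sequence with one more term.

The strings grow by a fixed prefix nnjjn each time.
So the next term is nnjjn·nnjjnnnjjnnnjjnnnjjnC.

nnjjnnnjjnnnjjnnnjjnnnjjnC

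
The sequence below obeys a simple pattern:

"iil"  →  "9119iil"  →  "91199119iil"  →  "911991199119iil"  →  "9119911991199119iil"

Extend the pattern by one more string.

The strings grow by a fixed prefix 9119 each time.
So the next term is 9119·9119911991199119iil.

91199119911991199119iil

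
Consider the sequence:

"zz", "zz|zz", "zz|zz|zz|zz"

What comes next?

Each string is two copies of the previous one joined by '|'.
Doubling zz|zz|zz|zz with '|' between the halves:

zz|zz|zz|zz|zz|zz|zz|zz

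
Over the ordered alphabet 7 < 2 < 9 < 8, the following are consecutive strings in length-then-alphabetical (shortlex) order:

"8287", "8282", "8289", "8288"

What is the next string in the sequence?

Find the rightmost character of 8288 below 8, bump it to the next letter, and reset everything to its right to 7.

8977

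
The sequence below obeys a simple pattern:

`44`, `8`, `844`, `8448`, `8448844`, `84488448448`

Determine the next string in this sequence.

844884484488448844

This is a Fibonacci-style word recurrence s(k) = s(k−1)·s(k−2): e.g. 8·44 = 844.
Continuing: 84488448448 · 8448844 gives term 7.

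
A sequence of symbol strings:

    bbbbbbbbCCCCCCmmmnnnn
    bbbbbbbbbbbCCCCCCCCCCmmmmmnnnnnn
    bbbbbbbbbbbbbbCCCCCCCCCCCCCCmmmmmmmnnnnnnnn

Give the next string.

Each string has the form b^{3n+2} C^{4n-2} m^{2n-1} n^{2n}, where the shown terms are n = 2, 3, 4.
At n = 5 the blocks have lengths 17, 18, 9, 10.

bbbbbbbbbbbbbbbbbCCCCCCCCCCCCCCCCCCmmmmmmmmmnnnnnnnnnn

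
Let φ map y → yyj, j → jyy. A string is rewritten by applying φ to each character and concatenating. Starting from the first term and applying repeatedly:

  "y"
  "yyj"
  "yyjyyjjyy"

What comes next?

yyjyyjjyyyyjyyjjyyjyyyyjyyj

Apply φ to yyjyyjjyy symbol by symbol: y→yyj, y→yyj, j→jyy, y→yyj, y→yyj, j→jyy, j→jyy, y→yyj, y→yyj; joined: yyj yyj jyy yyj yyj jyy jyy yyj yyj.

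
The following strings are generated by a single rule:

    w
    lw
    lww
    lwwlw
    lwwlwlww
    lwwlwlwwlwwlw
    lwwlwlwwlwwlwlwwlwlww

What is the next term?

lwwlwlwwlwwlwlwwlwlwwlwwlwlwwlwwlw

From term 3 onward, concatenate the last term with the second-to-last: lw·w = lww, lww·lw = lwwlw, …
The next term joins lwwlwlwwlwwlwlwwlwlww and lwwlwlwwlwwlw.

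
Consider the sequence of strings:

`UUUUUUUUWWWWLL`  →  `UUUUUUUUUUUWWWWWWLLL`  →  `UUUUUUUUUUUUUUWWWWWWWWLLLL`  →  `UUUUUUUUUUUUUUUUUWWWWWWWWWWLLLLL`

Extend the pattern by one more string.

UUUUUUUUUUUUUUUUUUUUWWWWWWWWWWWWLLLLLL

Term n consists of 3n+2 U's, followed by 2n W's, followed by n L's, where the shown terms are n = 2, 3, 4, 5.
Setting n = 6 gives 20, 12, 6 characters in each block.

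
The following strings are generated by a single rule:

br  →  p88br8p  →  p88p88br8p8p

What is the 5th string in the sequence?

p88p88p88p88br8p8p8p8p

Every step adds p88 to the front and 8p to the end of the previous string.
From p88p88br8p8p, 2 further steps: p88p88br8p8p → p88p88p88br8p8p8p → (answer).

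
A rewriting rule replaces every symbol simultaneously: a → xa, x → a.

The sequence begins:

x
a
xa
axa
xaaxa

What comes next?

axaxaaxa

Rewriting each symbol of xaaxa: x→a, a→xa, a→xa, x→a, a→xa, which concatenates to a xa xa a xa.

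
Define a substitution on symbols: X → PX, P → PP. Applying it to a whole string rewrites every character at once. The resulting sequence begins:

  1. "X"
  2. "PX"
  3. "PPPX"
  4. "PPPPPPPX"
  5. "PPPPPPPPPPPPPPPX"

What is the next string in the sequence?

PPPPPPPPPPPPPPPPPPPPPPPPPPPPPPPX

φ(PPPPPPPPPPPPPPPX) expands symbol-by-symbol to PP PP PP PP PP PP PP PP PP PP PP PP PP PP PP PX; joining the 16 pieces gives the next term.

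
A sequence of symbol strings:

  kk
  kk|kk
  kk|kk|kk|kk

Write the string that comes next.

s(k+1) = s(k)·|·s(k) — each term doubles the last with '|' between the halves.
Doubling kk|kk|kk|kk with '|' between the halves:

kk|kk|kk|kk|kk|kk|kk|kk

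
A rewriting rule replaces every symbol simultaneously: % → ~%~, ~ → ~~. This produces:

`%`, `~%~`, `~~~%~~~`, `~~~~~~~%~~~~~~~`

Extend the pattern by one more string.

φ(~~~~~~~%~~~~~~~) expands symbol-by-symbol to ~~ ~~ ~~ ~~ ~~ ~~ ~~ ~%~ ~~ ~~ ~~ ~~ ~~ ~~ ~~; joining the 15 pieces gives the next term.

~~~~~~~~~~~~~~~%~~~~~~~~~~~~~~~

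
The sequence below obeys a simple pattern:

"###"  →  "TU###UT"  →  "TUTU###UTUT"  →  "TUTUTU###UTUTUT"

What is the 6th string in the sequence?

TUTUTUTUTU###UTUTUTUTUT

Every step adds TU to the front and UT to the end of the previous string.
From TUTUTU###UTUTUT, 2 further steps: TUTUTU###UTUTUT → TUTUTUTU###UTUTUTUT → (answer).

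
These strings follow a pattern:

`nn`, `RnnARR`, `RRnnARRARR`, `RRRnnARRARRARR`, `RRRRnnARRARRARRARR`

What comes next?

RRRRRnnARRARRARRARRARR

s(k+1) = R·s(k)·ARR, so each term gains R as a prefix and ARR as a suffix.
So the next term is R·RRRRnnARRARRARRARR·ARR.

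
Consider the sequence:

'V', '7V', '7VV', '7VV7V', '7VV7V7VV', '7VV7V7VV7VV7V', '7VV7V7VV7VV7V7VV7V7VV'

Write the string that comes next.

Each term (from the third on) is the previous term followed by the one before it: term 3 = 7V·V = 7VV.
Continuing: 7VV7V7VV7VV7V7VV7V7VV · 7VV7V7VV7VV7V gives term 8.

7VV7V7VV7VV7V7VV7V7VV7VV7V7VV7VV7V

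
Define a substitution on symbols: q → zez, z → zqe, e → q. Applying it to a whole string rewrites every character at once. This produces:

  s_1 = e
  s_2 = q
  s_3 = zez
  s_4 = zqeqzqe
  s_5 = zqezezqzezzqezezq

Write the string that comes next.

zqezezqzqeqzqezezzqeqzqezqezezqzqeqzqezez

Replace each of the 17 characters of zqezezqzezzqezezq in place — zqe zez q zqe q zqe zez zqe q zqe zqe zez q zqe q zqe zez — and concatenate.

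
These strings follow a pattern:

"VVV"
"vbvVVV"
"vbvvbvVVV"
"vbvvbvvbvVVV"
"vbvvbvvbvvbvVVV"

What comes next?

vbvvbvvbvvbvvbvVVV

The strings grow by a fixed prefix vbv each time.
So the next term is vbv·vbvvbvvbvvbvVVV.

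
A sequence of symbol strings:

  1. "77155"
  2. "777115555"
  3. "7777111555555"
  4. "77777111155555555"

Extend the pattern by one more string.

The n-th term is n+1 7's then n 1's then 2n 5's (n = 1, 2, …).
For the next term, n = 5, so the run lengths are 6, 5, 10.

777777111115555555555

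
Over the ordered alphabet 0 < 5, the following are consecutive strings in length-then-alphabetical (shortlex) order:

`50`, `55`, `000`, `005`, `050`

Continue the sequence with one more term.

055

Treat 050 as a base-2 numeral over the given alphabet and add one, carrying through any trailing 5's.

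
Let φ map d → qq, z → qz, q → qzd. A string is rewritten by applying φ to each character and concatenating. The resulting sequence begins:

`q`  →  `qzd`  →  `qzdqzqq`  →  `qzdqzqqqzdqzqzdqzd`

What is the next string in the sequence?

Rewriting the 18 symbols of qzdqzqqqzdqzqzdqzd one by one yields qzd qz qq qzd qz qzd qzd qzd qz qq qzd qz qzd qz qq qzd qz qq; concatenated:

qzdqzqqqzdqzqzdqzdqzdqzqqqzdqzqzdqzqqqzdqzqq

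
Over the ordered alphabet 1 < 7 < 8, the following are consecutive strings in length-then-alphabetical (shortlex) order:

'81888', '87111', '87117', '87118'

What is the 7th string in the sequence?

87178

Stepping forward 3 times from 87118: 87118 → 87171 → 87177, then the target.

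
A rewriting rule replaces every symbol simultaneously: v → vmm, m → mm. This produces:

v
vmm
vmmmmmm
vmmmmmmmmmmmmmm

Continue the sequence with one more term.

Rewriting the 15 symbols of vmmmmmmmmmmmmmm one by one yields vmm mm mm mm mm mm mm mm mm mm mm mm mm mm mm; concatenated:

vmmmmmmmmmmmmmmmmmmmmmmmmmmmmmm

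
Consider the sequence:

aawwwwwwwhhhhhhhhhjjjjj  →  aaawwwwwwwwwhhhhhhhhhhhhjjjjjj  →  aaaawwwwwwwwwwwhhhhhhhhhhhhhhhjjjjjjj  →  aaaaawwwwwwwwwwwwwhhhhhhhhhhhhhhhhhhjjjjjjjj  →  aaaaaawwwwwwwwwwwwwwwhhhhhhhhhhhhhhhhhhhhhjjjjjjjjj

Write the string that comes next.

aaaaaaawwwwwwwwwwwwwwwwwhhhhhhhhhhhhhhhhhhhhhhhhjjjjjjjjjj

The n-th term is n-1 a's then 2n+1 w's then 3n h's then n+2 j's, where the shown terms are n = 3, 4, 5, 6, 7.
At n = 8 the blocks have lengths 7, 17, 24, 10.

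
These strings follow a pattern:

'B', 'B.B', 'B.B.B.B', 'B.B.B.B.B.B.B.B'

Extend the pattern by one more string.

Every step duplicates the string with '.' between the halves.
Doubling B.B.B.B.B.B.B.B with '.' between the halves:

B.B.B.B.B.B.B.B.B.B.B.B.B.B.B.B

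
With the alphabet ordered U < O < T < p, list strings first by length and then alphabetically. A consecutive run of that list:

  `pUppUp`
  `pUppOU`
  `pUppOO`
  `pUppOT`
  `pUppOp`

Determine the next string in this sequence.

Find the rightmost character of pUppOp below p, bump it to the next letter, and reset everything to its right to U.

pUppTU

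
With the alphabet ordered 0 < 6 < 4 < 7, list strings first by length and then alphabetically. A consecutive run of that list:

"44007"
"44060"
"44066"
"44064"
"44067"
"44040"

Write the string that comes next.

Treat 44040 as a base-4 numeral over the given alphabet and add one, carrying through any trailing 7's.

44046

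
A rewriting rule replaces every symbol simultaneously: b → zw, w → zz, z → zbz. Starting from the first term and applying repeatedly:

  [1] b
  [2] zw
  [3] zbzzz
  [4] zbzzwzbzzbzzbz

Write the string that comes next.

zbzzwzbzzbzzzzbzzwzbzzbzzwzbzzbzzwzbz

Replace each of the 14 characters of zbzzwzbzzbzzbz in place — zbz zw zbz zbz zz zbz zw zbz zbz zw zbz zbz zw zbz — and concatenate.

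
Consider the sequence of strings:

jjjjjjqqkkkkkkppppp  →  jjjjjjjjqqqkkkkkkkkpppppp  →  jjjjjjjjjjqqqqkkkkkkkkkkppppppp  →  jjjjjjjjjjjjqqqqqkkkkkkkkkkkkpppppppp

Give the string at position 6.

jjjjjjjjjjjjjjjjqqqqqqqkkkkkkkkkkkkkkkkpppppppppp

Reading off run lengths: j runs 6, 8, 10, 12; q runs 2, 3, 4, 5; k runs 6, 8, 10, 12; p runs 5, 6, 7, 8 — each is linear in n, where the shown terms are n = 3, 4, 5, 6.
Setting n = 8 gives 16, 7, 16, 10 characters in each block.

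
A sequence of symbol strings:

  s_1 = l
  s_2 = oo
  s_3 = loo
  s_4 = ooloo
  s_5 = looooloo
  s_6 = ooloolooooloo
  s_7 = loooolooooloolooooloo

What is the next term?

From term 3 onward, concatenate the second-to-last term with the last: l·oo = loo, oo·loo = ooloo, …
The next term joins ooloolooooloo and loooolooooloolooooloo.

oolooloooolooloooolooooloolooooloo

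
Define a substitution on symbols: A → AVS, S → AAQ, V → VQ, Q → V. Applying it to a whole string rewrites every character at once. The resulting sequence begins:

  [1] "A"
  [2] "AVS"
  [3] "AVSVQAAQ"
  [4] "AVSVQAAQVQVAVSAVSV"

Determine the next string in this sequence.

AVSVQAAQVQVAVSAVSVVQVVQAVSVQAAQAVSVQAAQVQ

φ(AVSVQAAQVQVAVSAVSV) expands symbol-by-symbol to AVS VQ AAQ VQ V AVS AVS V VQ V VQ AVS VQ AAQ AVS VQ AAQ VQ; joining the 18 pieces gives the next term.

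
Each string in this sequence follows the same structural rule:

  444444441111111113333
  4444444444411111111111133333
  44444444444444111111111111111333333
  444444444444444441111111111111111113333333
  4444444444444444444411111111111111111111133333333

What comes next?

44444444444444444444444111111111111111111111111333333333

The n-th term is 3n-1 4's then 3n 1's then n+1 3's, where the shown terms are n = 3, 4, 5, 6, 7.
For the next term, n = 8, so the run lengths are 23, 24, 9.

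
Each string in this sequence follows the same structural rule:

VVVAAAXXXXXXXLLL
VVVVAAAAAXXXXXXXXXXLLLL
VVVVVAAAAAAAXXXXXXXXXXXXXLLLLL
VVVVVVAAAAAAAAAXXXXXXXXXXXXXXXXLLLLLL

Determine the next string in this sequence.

Each string has the form V^{n+1} A^{2n-1} X^{3n+1} L^{n+1}, where the shown terms are n = 2, 3, 4, 5.
Setting n = 6 gives 7, 11, 19, 7 characters in each block.

VVVVVVVAAAAAAAAAAAXXXXXXXXXXXXXXXXXXXLLLLLLL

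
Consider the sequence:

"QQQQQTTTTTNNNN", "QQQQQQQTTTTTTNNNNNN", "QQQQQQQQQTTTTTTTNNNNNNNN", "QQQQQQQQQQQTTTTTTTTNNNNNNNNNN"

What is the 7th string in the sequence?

The n-th term is 2n+1 Q's then n+3 T's then 2n N's, where the shown terms are n = 2, 3, 4, 5.
For term 7, n = 8, so the run lengths are 17, 11, 16.

QQQQQQQQQQQQQQQQQTTTTTTTTTTTNNNNNNNNNNNNNNNN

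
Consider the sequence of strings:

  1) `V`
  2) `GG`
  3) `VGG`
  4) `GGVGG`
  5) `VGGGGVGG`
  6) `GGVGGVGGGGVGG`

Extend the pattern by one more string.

Each term (from the third on) is the two preceding terms concatenated in order: term 3 = V·GG = VGG.
So term 7 is VGGGGVGG·GGVGGVGGGGVGG.

VGGGGVGGGGVGGVGGGGVGG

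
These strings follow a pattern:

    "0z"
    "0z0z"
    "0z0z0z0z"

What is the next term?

s(k+1) = s(k)·s(k) — each term doubles the last.
One more doubling of 0z0z0z0z gives the answer.

0z0z0z0z0z0z0z0z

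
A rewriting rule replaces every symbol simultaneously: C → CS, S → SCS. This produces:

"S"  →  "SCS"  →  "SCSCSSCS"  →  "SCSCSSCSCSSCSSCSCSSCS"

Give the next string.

SCSCSSCSCSSCSSCSCSSCSCSSCSSCSCSSCSSCSCSSCSCSSCSSCSCSSCS

φ(SCSCSSCSCSSCSSCSCSSCS) expands symbol-by-symbol to SCS CS SCS CS SCS SCS CS SCS CS SCS SCS CS SCS SCS CS SCS CS SCS SCS CS SCS; joining the 21 pieces gives the next term.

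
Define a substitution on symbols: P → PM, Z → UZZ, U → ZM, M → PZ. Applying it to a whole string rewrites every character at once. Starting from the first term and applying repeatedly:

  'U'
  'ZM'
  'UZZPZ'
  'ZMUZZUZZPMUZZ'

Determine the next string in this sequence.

Replace each of the 13 characters of ZMUZZUZZPMUZZ in place — UZZ PZ ZM UZZ UZZ ZM UZZ UZZ PM PZ ZM UZZ UZZ — and concatenate.

UZZPZZMUZZUZZZMUZZUZZPMPZZMUZZUZZ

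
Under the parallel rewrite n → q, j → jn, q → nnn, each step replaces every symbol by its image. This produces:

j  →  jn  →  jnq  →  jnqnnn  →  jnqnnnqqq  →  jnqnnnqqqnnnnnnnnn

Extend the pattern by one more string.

Rewriting the 18 symbols of jnqnnnqqqnnnnnnnnn one by one yields jn q nnn q q q nnn nnn nnn q q q q q q q q q; concatenated:

jnqnnnqqqnnnnnnnnnqqqqqqqqq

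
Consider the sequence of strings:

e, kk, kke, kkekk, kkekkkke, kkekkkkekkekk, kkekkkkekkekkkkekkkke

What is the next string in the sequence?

Each term (from the third on) is the previous term followed by the one before it: term 3 = kk·e = kke.
Continuing: kkekkkkekkekkkkekkkke · kkekkkkekkekk gives term 8.

kkekkkkekkekkkkekkkkekkekkkkekkekk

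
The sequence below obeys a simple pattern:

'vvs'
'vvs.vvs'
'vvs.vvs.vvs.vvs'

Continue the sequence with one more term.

vvs.vvs.vvs.vvs.vvs.vvs.vvs.vvs

Every step duplicates the string with '.' between the halves.
One more doubling of vvs.vvs.vvs.vvs gives the answer.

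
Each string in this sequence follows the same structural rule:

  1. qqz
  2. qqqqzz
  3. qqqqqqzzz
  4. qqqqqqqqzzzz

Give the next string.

qqqqqqqqqqzzzzz

Term n consists of 2n q's, followed by n z's (n = 1, 2, …).
At n = 5 the blocks have lengths 10, 5.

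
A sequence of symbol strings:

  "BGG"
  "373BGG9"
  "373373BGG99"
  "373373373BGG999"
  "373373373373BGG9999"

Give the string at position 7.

373373373373373373BGG999999

s(k+1) = 373·s(k)·9, so each term gains 373 as a prefix and 9 as a suffix.
From 373373373373BGG9999, 2 further steps: 373373373373BGG9999 → 373373373373373BGG99999 → (answer).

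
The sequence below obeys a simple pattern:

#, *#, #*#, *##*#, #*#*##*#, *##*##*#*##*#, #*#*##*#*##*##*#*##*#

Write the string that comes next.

From term 3 onward, concatenate the second-to-last term with the last: #·*# = #*#, *#·#*# = *##*#, …
The next term joins *##*##*#*##*# and #*#*##*#*##*##*#*##*#.

*##*##*#*##*##*#*##*#*##*##*#*##*#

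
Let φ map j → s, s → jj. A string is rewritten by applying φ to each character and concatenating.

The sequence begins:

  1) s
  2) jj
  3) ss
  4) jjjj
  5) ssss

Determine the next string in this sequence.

Expanding ssss: s→jj, s→jj, s→jj, s→jj. Concatenated: jj jj jj jj.

jjjjjjjj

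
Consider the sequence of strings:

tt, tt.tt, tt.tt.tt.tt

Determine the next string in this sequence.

tt.tt.tt.tt.tt.tt.tt.tt

s(k+1) = s(k)·.·s(k) — each term doubles the last with '.' between the halves.
So the next term is two copies of tt.tt.tt.tt with '.' between the halves.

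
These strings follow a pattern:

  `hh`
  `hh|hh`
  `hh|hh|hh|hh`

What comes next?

hh|hh|hh|hh|hh|hh|hh|hh

Every step duplicates the string with '|' between the halves.
So the next term is two copies of hh|hh|hh|hh with '|' between the halves.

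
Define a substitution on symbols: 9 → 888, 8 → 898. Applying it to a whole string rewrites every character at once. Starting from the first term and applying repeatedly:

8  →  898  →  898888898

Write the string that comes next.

898888898898898898898888898

Rewriting each symbol of 898888898: 8→898, 9→888, 8→898, 8→898, 8→898, 8→898, 8→898, 9→888, 8→898, which concatenates to 898 888 898 898 898 898 898 888 898.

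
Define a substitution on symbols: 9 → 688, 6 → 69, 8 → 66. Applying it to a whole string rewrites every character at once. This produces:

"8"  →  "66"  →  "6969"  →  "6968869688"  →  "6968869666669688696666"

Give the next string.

Rewriting the 22 symbols of 6968869666669688696666 one by one yields 69 688 69 66 66 69 688 69 69 69 69 69 688 69 66 66 69 688 69 69 69 69; concatenated:

696886966666968869696969696886966666968869696969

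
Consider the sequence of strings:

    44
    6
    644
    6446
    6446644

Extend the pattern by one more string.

From term 3 onward, concatenate the last term with the second-to-last: 6·44 = 644, 644·6 = 6446, …
So term 6 is 6446644·6446.

64466446446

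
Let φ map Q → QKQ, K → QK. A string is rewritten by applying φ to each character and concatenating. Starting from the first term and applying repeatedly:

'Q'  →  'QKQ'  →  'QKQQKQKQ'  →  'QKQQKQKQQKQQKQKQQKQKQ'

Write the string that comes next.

QKQQKQKQQKQQKQKQQKQKQQKQQKQKQQKQQKQKQQKQKQQKQQKQKQQKQKQ

Replace each of the 21 characters of QKQQKQKQQKQQKQKQQKQKQ in place — QKQ QK QKQ QKQ QK QKQ QK QKQ QKQ QK QKQ QKQ QK QKQ QK QKQ QKQ QK QKQ QK QKQ — and concatenate.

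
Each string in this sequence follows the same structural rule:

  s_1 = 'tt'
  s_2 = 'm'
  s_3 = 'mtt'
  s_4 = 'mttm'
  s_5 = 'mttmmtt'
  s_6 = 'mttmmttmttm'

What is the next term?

Each term (from the third on) is the previous term followed by the one before it: term 3 = m·tt = mtt.
The next term joins mttmmttmttm and mttmmtt.

mttmmttmttmmttmmtt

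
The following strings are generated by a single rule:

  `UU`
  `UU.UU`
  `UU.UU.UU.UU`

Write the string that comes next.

s(k+1) = s(k)·.·s(k) — each term doubles the last with '.' between the halves.
Doubling UU.UU.UU.UU with '.' between the halves:

UU.UU.UU.UU.UU.UU.UU.UU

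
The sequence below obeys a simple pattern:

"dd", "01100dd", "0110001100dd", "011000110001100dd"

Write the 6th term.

Each term is the previous one with 01100 prepended.
From 011000110001100dd, 2 further steps: 011000110001100dd → 01100011000110001100dd → (answer).

0110001100011000110001100dd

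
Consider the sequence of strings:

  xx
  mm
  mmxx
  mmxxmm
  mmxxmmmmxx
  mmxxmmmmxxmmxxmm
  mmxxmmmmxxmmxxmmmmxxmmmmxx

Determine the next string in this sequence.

mmxxmmmmxxmmxxmmmmxxmmmmxxmmxxmmmmxxmmxxmm

This is a Fibonacci-style word recurrence s(k) = s(k−1)·s(k−2): e.g. mm·xx = mmxx.
Continuing: mmxxmmmmxxmmxxmmmmxxmmmmxx · mmxxmmmmxxmmxxmm gives term 8.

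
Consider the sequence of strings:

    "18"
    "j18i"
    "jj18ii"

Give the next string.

jjj18iii

s(k+1) = j·s(k)·i, so each term gains j as a prefix and i as a suffix.
So the next term is j·jj18ii·i.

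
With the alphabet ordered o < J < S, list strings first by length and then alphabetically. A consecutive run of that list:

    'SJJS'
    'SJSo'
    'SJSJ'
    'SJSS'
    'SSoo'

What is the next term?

SSoJ

Find the rightmost character of SSoo below S, bump it to the next letter, and reset everything to its right to o.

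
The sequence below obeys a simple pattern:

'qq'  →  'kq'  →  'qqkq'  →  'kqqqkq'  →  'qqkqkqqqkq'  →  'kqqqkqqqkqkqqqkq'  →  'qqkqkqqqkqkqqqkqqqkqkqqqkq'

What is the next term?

kqqqkqqqkqkqqqkqqqkqkqqqkqkqqqkqqqkqkqqqkq

This is a Fibonacci-style word recurrence s(k) = s(k−2)·s(k−1): e.g. qq·kq = qqkq.
So term 8 is kqqqkqqqkqkqqqkq·qqkqkqqqkqkqqqkqqqkqkqqqkq.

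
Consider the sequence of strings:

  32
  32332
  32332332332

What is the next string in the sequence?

Every step duplicates the string with '3' between the halves.
Doubling 32332332332 with '3' between the halves:

32332332332332332332332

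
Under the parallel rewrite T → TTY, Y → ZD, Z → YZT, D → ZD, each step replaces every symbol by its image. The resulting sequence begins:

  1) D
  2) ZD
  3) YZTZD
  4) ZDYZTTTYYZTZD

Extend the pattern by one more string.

Replace each of the 13 characters of ZDYZTTTYYZTZD in place — YZT ZD ZD YZT TTY TTY TTY ZD ZD YZT TTY YZT ZD — and concatenate.

YZTZDZDYZTTTYTTYTTYZDZDYZTTTYYZTZD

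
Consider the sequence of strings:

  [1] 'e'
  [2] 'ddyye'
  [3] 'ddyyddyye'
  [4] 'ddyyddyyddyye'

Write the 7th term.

The strings grow by a fixed prefix ddyy each time.
From ddyyddyyddyye, 3 further steps: ddyyddyyddyye → ddyyddyyddyyddyye → ddyyddyyddyyddyyddyye → (answer).

ddyyddyyddyyddyyddyyddyye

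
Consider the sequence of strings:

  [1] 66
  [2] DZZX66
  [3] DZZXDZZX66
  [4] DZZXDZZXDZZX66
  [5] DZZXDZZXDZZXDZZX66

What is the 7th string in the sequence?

Every step adds DZZX at the front: s(k+1) = DZZX·s(k).
From DZZXDZZXDZZXDZZX66, 2 further steps: DZZXDZZXDZZXDZZX66 → DZZXDZZXDZZXDZZXDZZX66 → (answer).

DZZXDZZXDZZXDZZXDZZXDZZX66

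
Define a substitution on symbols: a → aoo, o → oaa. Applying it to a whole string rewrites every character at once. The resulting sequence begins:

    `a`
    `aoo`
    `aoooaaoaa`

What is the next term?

aoooaaoaaoaaaooaoooaaaooaoo

Rewriting each symbol of aoooaaoaa: a→aoo, o→oaa, o→oaa, o→oaa, a→aoo, a→aoo, o→oaa, a→aoo, a→aoo, which concatenates to aoo oaa oaa oaa aoo aoo oaa aoo aoo.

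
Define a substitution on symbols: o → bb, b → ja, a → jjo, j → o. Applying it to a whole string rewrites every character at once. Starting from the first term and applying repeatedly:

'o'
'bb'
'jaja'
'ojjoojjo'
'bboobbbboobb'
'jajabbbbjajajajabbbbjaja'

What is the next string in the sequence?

φ(jajabbbbjajajajabbbbjaja) expands symbol-by-symbol to o jjo o jjo ja ja ja ja o jjo o jjo o jjo o jjo ja ja ja ja o jjo o jjo; joining the 24 pieces gives the next term.

ojjoojjojajajajaojjoojjoojjoojjojajajajaojjoojjo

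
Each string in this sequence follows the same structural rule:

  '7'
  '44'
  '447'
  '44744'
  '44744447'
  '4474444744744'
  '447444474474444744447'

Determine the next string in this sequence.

4474444744744447444474474444744744

Each term (from the third on) is the previous term followed by the one before it: term 3 = 44·7 = 447.
So term 8 is 447444474474444744447·4474444744744.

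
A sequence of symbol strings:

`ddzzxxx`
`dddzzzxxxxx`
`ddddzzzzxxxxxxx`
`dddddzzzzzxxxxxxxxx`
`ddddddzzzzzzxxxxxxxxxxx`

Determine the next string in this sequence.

dddddddzzzzzzzxxxxxxxxxxxxx

Each string has the form d^{n} z^{n} x^{2n-1}, where the shown terms are n = 2, 3, 4, 5, 6.
At n = 7 the blocks have lengths 7, 7, 13.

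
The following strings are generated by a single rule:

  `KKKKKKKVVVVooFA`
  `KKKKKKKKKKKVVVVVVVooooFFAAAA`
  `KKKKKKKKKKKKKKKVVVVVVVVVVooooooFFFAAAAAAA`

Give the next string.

KKKKKKKKKKKKKKKKKKKVVVVVVVVVVVVVooooooooFFFFAAAAAAAAAA

Each string has the form K^{4n+3} V^{3n+1} o^{2n} F^{n} A^{3n-2} (n = 1, 2, …).
Setting n = 4 gives 19, 13, 8, 4, 10 characters in each block.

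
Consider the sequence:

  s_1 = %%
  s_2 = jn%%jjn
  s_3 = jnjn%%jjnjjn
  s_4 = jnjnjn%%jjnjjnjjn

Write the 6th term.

Every step adds jn to the front and jjn to the end of the previous string.
From jnjnjn%%jjnjjnjjn, 2 further steps: jnjnjn%%jjnjjnjjn → jnjnjnjn%%jjnjjnjjnjjn → (answer).

jnjnjnjnjn%%jjnjjnjjnjjnjjn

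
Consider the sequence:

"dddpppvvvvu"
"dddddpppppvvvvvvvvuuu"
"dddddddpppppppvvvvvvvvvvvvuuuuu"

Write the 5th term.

dddddddddddpppppppppppvvvvvvvvvvvvvvvvvvvvuuuuuuuuu

Reading off run lengths: d runs 3, 5, 7; p runs 3, 5, 7; v runs 4, 8, 12; u runs 1, 3, 5 — each is linear in n (n = 1, 2, …).
For term 5, n = 5, so the run lengths are 11, 11, 20, 9.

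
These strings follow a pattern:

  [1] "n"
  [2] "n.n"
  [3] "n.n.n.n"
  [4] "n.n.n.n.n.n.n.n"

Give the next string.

Every step duplicates the string with '.' between the halves.
One more doubling of n.n.n.n.n.n.n.n gives the answer.

n.n.n.n.n.n.n.n.n.n.n.n.n.n.n.n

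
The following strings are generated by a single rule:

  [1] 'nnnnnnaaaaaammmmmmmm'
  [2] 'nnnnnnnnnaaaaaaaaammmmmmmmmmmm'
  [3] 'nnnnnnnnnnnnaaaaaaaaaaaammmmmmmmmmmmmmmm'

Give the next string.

nnnnnnnnnnnnnnnaaaaaaaaaaaaaaammmmmmmmmmmmmmmmmmmm

Reading off run lengths: n runs 6, 9, 12; a runs 6, 9, 12; m runs 8, 12, 16 — each is linear in n, where the shown terms are n = 2, 3, 4.
For the next term, n = 5, so the run lengths are 15, 15, 20.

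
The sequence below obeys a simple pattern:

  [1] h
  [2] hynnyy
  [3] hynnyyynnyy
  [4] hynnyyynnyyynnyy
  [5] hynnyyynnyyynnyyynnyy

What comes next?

Every step adds ynnyy to the end: s(k+1) = s(k)·ynnyy.
Applying this once more to hynnyyynnyyynnyyynnyy:

hynnyyynnyyynnyyynnyyynnyy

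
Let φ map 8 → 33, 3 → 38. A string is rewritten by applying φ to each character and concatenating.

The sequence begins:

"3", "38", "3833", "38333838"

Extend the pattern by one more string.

Expanding 38333838: 3→38, 8→33, 3→38, 3→38, 3→38, 8→33, 3→38, 8→33. Concatenated: 38 33 38 38 38 33 38 33.

3833383838333833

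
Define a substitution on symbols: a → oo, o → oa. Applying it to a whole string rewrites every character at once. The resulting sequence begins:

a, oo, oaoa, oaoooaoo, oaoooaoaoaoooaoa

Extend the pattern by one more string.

oaoooaoaoaoooaoooaoooaoaoaoooaoo

φ(oaoooaoaoaoooaoa) expands symbol-by-symbol to oa oo oa oa oa oo oa oo oa oo oa oa oa oo oa oo; joining the 16 pieces gives the next term.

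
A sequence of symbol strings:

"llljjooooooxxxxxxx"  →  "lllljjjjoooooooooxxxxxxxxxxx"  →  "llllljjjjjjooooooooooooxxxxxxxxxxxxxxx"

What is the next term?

lllllljjjjjjjjoooooooooooooooxxxxxxxxxxxxxxxxxxx

Each string has the form l^{n+1} j^{2n-2} o^{3n} x^{4n-1}, where the shown terms are n = 2, 3, 4.
Setting n = 5 gives 6, 8, 15, 19 characters in each block.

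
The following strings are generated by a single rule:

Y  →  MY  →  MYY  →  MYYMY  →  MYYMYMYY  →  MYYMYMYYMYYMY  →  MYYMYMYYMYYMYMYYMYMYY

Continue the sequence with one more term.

MYYMYMYYMYYMYMYYMYMYYMYYMYMYYMYYMY

This is a Fibonacci-style word recurrence s(k) = s(k−1)·s(k−2): e.g. MY·Y = MYY.
The next term joins MYYMYMYYMYYMYMYYMYMYY and MYYMYMYYMYYMY.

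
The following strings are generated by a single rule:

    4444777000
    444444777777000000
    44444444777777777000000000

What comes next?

4444444444777777777777000000000000

Each string has the form 4^{2n+2} 7^{3n} 0^{3n} (n = 1, 2, …).
For the next term, n = 4, so the run lengths are 10, 12, 12.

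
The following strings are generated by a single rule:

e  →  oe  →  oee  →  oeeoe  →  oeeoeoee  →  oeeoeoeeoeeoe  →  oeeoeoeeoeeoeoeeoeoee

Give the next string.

oeeoeoeeoeeoeoeeoeoeeoeeoeoeeoeeoe

This is a Fibonacci-style word recurrence s(k) = s(k−1)·s(k−2): e.g. oe·e = oee.
Continuing: oeeoeoeeoeeoeoeeoeoee · oeeoeoeeoeeoe gives term 8.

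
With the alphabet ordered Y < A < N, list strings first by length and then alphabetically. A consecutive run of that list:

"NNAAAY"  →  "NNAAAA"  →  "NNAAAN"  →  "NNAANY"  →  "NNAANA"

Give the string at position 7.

Stepping forward 2 times from NNAANA: NNAANA → NNAANN, then the target.

NNANYY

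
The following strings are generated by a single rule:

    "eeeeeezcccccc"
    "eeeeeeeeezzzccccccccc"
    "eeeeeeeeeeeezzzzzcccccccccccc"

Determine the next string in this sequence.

Reading off run lengths: e runs 6, 9, 12; z runs 1, 3, 5; c runs 6, 9, 12 — each is linear in n (n = 1, 2, …).
For the next term, n = 4, so the run lengths are 15, 7, 15.

eeeeeeeeeeeeeeezzzzzzzccccccccccccccc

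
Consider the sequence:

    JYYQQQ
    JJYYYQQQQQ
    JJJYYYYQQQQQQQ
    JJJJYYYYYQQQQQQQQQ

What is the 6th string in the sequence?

Reading off run lengths: J runs 1, 2, 3, 4; Y runs 2, 3, 4, 5; Q runs 3, 5, 7, 9 — each is linear in n (n = 1, 2, …).
At n = 6 the blocks have lengths 6, 7, 13.

JJJJJJYYYYYYYQQQQQQQQQQQQQ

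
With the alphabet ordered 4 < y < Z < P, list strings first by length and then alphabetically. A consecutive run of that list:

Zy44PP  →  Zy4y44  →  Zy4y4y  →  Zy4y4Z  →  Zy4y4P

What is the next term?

Find the rightmost character of Zy4y4P below P, bump it to the next letter, and reset everything to its right to 4.

Zy4yy4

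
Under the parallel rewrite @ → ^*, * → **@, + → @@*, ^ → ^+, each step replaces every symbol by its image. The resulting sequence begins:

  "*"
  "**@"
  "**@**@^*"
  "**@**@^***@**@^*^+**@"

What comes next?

**@**@^***@**@^*^+**@**@**@^***@**@^*^+**@^+@@***@**@^*

Replace each of the 21 characters of **@**@^***@**@^*^+**@ in place — **@ **@ ^* **@ **@ ^* ^+ **@ **@ **@ ^* **@ **@ ^* ^+ **@ ^+ @@* **@ **@ ^* — and concatenate.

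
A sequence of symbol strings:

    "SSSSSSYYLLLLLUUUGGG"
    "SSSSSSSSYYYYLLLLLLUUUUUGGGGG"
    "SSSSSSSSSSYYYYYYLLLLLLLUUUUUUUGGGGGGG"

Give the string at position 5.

Term n consists of 2n+2 S's, followed by 2n-2 Y's, followed by n+3 L's, followed by 2n-1 U's, followed by 2n-1 G's, where the shown terms are n = 2, 3, 4.
For term 5, n = 6, so the run lengths are 14, 10, 9, 11, 11.

SSSSSSSSSSSSSSYYYYYYYYYYLLLLLLLLLUUUUUUUUUUUGGGGGGGGGGG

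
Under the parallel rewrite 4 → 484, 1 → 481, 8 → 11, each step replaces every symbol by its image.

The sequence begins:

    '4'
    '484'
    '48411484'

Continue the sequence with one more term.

Expanding 48411484: 4→484, 8→11, 4→484, 1→481, 1→481, 4→484, 8→11, 4→484. Concatenated: 484 11 484 481 481 484 11 484.

4841148448148148411484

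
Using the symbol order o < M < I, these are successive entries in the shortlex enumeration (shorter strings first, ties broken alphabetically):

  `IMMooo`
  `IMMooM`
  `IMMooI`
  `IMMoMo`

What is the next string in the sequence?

The successor of IMMoMo increments the rightmost position that isn't already I and resets every position after it to o.

IMMoMM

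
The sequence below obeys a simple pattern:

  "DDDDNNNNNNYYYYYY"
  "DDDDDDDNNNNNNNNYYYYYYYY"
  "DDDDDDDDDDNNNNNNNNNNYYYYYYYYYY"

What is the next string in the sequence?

Reading off run lengths: D runs 4, 7, 10; N runs 6, 8, 10; Y runs 6, 8, 10 — each is linear in n, where the shown terms are n = 2, 3, 4.
For the next term, n = 5, so the run lengths are 13, 12, 12.

DDDDDDDDDDDDDNNNNNNNNNNNNYYYYYYYYYYYY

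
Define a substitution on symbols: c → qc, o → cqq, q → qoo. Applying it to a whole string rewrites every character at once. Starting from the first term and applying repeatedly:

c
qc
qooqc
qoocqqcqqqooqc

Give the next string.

qoocqqcqqqcqooqooqcqooqooqoocqqcqqqooqc

Applying the rule to each of the 14 symbols of qoocqqcqqqooqc gives the pieces qoo cqq cqq qc qoo qoo qc qoo qoo qoo cqq cqq qoo qc, which concatenate to the answer.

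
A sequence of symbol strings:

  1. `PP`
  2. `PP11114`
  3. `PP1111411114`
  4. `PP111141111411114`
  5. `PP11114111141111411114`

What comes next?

Each term is the previous one with 11114 appended.
One more step from PP11114111141111411114 gives the answer.

PP1111411114111141111411114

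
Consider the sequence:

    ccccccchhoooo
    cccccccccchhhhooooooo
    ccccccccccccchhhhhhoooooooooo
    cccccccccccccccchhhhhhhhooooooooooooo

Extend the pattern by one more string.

ccccccccccccccccccchhhhhhhhhhoooooooooooooooo

The n-th term is 3n+1 c's then 2n-2 h's then 3n-2 o's, where the shown terms are n = 2, 3, 4, 5.
Setting n = 6 gives 19, 10, 16 characters in each block.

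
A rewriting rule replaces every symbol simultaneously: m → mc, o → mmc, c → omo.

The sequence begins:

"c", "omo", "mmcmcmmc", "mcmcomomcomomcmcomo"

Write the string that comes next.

mcomomcomommcmcmmcmcomommcmcmmcmcomomcomommcmcmmc

Applying the rule to each of the 19 symbols of mcmcomomcomomcmcomo gives the pieces mc omo mc omo mmc mc mmc mc omo mmc mc mmc mc omo mc omo mmc mc mmc, which concatenate to the answer.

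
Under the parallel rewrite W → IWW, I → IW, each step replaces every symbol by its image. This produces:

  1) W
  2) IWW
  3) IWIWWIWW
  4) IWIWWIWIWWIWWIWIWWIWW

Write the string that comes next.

Rewriting the 21 symbols of IWIWWIWIWWIWWIWIWWIWW one by one yields IW IWW IW IWW IWW IW IWW IW IWW IWW IW IWW IWW IW IWW IW IWW IWW IW IWW IWW; concatenated:

IWIWWIWIWWIWWIWIWWIWIWWIWWIWIWWIWWIWIWWIWIWWIWWIWIWWIWW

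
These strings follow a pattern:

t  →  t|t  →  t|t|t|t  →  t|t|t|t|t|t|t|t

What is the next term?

Each string is two copies of the previous one joined by '|'.
Doubling t|t|t|t|t|t|t|t with '|' between the halves:

t|t|t|t|t|t|t|t|t|t|t|t|t|t|t|t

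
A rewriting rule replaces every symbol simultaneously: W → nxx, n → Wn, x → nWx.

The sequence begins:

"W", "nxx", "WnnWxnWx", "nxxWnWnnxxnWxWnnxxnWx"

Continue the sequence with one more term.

WnnWxnWxnxxWnnxxWnWnnWxnWxWnnxxnWxnxxWnWnnWxnWxWnnxxnWx

Replace each of the 21 characters of nxxWnWnnxxnWxWnnxxnWx in place — Wn nWx nWx nxx Wn nxx Wn Wn nWx nWx Wn nxx nWx nxx Wn Wn nWx nWx Wn nxx nWx — and concatenate.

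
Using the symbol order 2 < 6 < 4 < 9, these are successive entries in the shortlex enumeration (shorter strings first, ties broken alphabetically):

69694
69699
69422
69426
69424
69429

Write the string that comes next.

The successor of 69429 increments the rightmost position that isn't already 9 and resets every position after it to 2.

69462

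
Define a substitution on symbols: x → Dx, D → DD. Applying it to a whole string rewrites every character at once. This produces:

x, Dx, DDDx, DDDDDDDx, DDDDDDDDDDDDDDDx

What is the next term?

DDDDDDDDDDDDDDDDDDDDDDDDDDDDDDDx

φ(DDDDDDDDDDDDDDDx) expands symbol-by-symbol to DD DD DD DD DD DD DD DD DD DD DD DD DD DD DD Dx; joining the 16 pieces gives the next term.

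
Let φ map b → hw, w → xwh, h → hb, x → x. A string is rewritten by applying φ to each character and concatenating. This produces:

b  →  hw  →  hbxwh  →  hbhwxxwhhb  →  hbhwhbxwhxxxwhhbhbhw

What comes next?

hbhwhbxwhhbhwxxwhhbxxxxwhhbhbhwhbhwhbxwh

Replace each of the 20 characters of hbhwhbxwhxxxwhhbhbhw in place — hb hw hb xwh hb hw x xwh hb x x x xwh hb hb hw hb hw hb xwh — and concatenate.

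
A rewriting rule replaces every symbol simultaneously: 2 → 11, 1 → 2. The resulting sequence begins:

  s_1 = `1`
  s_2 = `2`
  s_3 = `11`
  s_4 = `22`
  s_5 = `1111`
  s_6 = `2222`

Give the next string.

Rewriting each symbol of 2222: 2→11, 2→11, 2→11, 2→11, which concatenates to 11 11 11 11.

11111111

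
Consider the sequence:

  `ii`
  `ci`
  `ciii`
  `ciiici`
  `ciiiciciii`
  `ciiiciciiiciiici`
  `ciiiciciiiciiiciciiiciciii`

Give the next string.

ciiiciciiiciiiciciiiciciiiciiiciciiiciiici

From term 3 onward, concatenate the last term with the second-to-last: ci·ii = ciii, ciii·ci = ciiici, …
So term 8 is ciiiciciiiciiiciciiiciciii·ciiiciciiiciiici.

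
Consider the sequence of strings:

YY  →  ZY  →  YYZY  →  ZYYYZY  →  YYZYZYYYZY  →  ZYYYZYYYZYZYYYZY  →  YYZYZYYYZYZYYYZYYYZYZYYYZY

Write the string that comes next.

ZYYYZYYYZYZYYYZYYYZYZYYYZYZYYYZYYYZYZYYYZY

Each term (from the third on) is the two preceding terms concatenated in order: term 3 = YY·ZY = YYZY.
The next term joins ZYYYZYYYZYZYYYZY and YYZYZYYYZYZYYYZYYYZYZYYYZY.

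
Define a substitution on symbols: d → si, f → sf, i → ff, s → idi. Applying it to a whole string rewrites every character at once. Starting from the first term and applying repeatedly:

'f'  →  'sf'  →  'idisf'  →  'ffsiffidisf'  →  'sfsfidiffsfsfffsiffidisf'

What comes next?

Applying the rule to each of the 24 symbols of sfsfidiffsfsfffsiffidisf gives the pieces idi sf idi sf ff si ff sf sf idi sf idi sf sf sf idi ff sf sf ff si ff idi sf, which concatenate to the answer.

idisfidisfffsiffsfsfidisfidisfsfsfidiffsfsfffsiffidisf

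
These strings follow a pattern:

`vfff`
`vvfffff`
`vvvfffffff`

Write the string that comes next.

Term n consists of n v's, followed by 2n+1 f's (n = 1, 2, …).
At n = 4 the blocks have lengths 4, 9.

vvvvfffffffff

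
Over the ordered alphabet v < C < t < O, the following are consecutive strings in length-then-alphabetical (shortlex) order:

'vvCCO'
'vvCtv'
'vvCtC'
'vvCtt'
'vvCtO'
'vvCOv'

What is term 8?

vvCOt

Continuing the enumeration 2 steps past vvCOv: vvCOv → vvCOC → (answer).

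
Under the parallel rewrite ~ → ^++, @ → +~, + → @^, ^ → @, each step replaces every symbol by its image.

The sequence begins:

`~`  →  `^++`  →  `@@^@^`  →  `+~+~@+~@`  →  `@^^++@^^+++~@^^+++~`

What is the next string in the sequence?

Applying the rule to each of the 19 symbols of @^^++@^^+++~@^^+++~ gives the pieces +~ @ @ @^ @^ +~ @ @ @^ @^ @^ ^++ +~ @ @ @^ @^ @^ ^++, which concatenate to the answer.

+~@@@^@^+~@@@^@^@^^+++~@@@^@^@^^++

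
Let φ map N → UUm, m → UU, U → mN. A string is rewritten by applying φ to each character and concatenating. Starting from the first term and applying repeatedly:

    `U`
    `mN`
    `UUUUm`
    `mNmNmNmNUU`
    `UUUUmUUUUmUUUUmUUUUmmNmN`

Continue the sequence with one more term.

mNmNmNmNUUmNmNmNmNUUmNmNmNmNUUmNmNmNmNUUUUUUmUUUUm

Replace each of the 24 characters of UUUUmUUUUmUUUUmUUUUmmNmN in place — mN mN mN mN UU mN mN mN mN UU mN mN mN mN UU mN mN mN mN UU UU UUm UU UUm — and concatenate.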